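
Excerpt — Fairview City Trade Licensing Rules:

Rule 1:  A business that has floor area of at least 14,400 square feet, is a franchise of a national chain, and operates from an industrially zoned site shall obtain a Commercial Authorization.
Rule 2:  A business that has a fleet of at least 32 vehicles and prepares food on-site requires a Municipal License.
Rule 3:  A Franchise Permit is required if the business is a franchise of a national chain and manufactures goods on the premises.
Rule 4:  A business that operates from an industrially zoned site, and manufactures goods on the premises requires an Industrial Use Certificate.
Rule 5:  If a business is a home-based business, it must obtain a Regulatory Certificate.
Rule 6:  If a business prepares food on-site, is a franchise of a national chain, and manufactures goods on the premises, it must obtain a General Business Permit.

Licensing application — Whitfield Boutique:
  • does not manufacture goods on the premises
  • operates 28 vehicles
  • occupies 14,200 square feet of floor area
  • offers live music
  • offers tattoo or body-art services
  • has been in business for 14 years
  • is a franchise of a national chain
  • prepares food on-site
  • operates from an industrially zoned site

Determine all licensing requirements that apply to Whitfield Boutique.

Rule 1: floor area 14,200 square feet < 14,400 square feet; is a franchise of a national chain; operates from an industrially zoned site → Commercial Authorization not required.
Rule 2: vehicles 28 < 32; prepares food on-site → Municipal License not required.
Rule 3: is a franchise of a national chain; does not manufacture goods on the premises → Franchise Permit not required.
Rule 4: operates from an industrially zoned site; does not manufacture goods on the premises → Industrial Use Certificate not required.
Rule 5: operates from an industrially zoned site (not: is a home-based business) → Regulatory Certificate not required.
Rule 6: prepares food on-site; is a franchise of a national chain; does not manufacture goods on the premises → General Business Permit not required.

None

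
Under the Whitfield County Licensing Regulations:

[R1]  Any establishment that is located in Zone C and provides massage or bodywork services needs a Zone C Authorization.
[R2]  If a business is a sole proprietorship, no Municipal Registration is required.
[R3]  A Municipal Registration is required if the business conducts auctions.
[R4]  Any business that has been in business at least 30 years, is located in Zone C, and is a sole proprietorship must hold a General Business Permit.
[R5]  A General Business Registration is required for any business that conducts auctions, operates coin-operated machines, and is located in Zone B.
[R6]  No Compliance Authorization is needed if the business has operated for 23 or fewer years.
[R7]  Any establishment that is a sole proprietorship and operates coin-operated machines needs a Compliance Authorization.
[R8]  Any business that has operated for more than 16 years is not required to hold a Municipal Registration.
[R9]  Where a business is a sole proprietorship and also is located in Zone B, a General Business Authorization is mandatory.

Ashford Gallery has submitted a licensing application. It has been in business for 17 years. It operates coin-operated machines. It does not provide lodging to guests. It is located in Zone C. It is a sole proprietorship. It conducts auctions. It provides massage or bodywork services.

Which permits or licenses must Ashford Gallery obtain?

Zone C Authorization

[R1] is located in Zone C; provides massage or bodywork services → Zone C Authorization required.
[R2] is a sole proprietorship → exempt from Municipal Registration.
[R3] conducts auctions → Municipal Registration required.
[R4] years in business 17 < 30; is located in Zone C; is a sole proprietorship → General Business Permit not required.
[R5] conducts auctions; operates coin-operated machines; is located in Zone C (not: is located in Zone B) → General Business Registration not required.
[R6] years in business 17 ≤ 23 → exempt from Compliance Authorization.
[R7] is a sole proprietorship; operates coin-operated machines → Compliance Authorization required.
[R8] years in business 17 > 16 → exempt from Municipal Registration.
[R9] is a sole proprietorship; is located in Zone C (not: is located in Zone B) → General Business Authorization not required.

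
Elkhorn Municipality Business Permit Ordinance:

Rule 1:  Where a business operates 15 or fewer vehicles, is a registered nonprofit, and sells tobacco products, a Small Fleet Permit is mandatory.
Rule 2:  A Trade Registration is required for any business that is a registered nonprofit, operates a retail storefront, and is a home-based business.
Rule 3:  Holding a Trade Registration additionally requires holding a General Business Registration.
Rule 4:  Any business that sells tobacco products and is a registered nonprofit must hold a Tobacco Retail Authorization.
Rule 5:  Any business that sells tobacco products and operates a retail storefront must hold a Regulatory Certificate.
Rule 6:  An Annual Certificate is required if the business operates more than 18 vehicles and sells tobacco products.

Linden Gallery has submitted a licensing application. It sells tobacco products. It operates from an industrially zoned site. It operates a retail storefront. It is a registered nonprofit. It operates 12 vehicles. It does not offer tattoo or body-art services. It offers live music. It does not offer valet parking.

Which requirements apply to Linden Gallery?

Regulatory Certificate, Small Fleet Permit, Tobacco Retail Authorization

Rule 1: vehicles 12 ≤ 15; is a registered nonprofit; sells tobacco products → Small Fleet Permit required.
Rule 2: is a registered nonprofit; operates a retail storefront; operates from an industrially zoned site (not: is a home-based business) → Trade Registration not required.
Rule 3: Trade Registration is not required → no effect.
Rule 4: sells tobacco products; is a registered nonprofit → Tobacco Retail Authorization required.
Rule 5: sells tobacco products; operates a retail storefront → Regulatory Certificate required.
Rule 6: vehicles 12 ≤ 18; sells tobacco products → Annual Certificate not required.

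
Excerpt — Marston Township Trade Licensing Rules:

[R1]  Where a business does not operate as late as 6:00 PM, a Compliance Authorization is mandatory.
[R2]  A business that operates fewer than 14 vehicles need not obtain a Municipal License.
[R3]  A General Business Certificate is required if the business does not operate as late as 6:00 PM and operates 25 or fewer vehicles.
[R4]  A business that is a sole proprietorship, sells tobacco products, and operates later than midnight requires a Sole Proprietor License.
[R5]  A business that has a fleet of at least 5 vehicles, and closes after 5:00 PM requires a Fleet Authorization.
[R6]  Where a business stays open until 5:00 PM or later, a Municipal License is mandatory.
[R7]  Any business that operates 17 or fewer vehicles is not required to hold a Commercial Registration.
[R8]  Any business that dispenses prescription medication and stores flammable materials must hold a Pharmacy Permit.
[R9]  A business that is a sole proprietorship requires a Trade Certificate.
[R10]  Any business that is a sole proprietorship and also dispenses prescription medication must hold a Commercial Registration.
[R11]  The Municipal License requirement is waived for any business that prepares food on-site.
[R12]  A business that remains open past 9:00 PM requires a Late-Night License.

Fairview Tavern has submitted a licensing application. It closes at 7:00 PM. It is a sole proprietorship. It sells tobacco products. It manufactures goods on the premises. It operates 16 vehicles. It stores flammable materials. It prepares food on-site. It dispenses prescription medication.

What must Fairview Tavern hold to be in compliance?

[R1] closes 7:00 PM, after 6:00 PM → Compliance Authorization not required.
[R2] vehicles 16 ≥ 14 → Municipal License exemption does not apply.
[R3] closes 7:00 PM, after 6:00 PM; vehicles 16 ≤ 25 → General Business Certificate not required.
[R4] is a sole proprietorship; sells tobacco products; closes 7:00 PM, at/before midnight → Sole Proprietor License not required.
[R5] vehicles 16 ≥ 5; closes 7:00 PM, after 5:00 PM → Fleet Authorization required.
[R6] closes 7:00 PM, after 5:00 PM → Municipal License required.
[R7] vehicles 16 ≤ 17 → exempt from Commercial Registration.
[R8] dispenses prescription medication; stores flammable materials → Pharmacy Permit required.
[R9] is a sole proprietorship → Trade Certificate required.
[R10] is a sole proprietorship; dispenses prescription medication → Commercial Registration required.
[R11] prepares food on-site → exempt from Municipal License.
[R12] closes 7:00 PM, at/before 9:00 PM → Late-Night License not required.

Fleet Authorization, Pharmacy Permit, Trade Certificate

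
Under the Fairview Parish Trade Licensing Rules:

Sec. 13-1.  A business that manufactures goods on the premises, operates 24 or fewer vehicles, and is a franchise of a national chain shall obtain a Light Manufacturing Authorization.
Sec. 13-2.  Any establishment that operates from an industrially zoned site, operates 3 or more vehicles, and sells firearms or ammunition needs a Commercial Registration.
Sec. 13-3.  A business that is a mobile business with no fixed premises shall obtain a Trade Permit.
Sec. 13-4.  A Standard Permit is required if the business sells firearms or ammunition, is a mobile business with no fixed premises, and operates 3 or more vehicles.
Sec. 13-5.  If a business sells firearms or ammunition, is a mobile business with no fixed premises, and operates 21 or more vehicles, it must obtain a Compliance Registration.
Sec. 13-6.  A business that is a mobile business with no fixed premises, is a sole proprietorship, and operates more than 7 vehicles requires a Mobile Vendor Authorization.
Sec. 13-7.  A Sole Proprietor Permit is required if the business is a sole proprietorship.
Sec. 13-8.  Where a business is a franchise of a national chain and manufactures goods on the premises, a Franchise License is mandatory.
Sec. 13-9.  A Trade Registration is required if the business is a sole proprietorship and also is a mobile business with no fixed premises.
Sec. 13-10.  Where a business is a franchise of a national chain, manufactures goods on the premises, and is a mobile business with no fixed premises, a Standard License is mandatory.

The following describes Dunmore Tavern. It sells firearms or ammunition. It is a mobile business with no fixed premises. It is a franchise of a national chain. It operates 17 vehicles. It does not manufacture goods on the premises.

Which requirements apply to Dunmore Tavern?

Standard Permit, Trade Permit

Sec. 13-1. does not manufacture goods on the premises; vehicles 17 ≤ 24; is a franchise of a national chain → Light Manufacturing Authorization not required.
Sec. 13-2. is a mobile business with no fixed premises (not: operates from an industrially zoned site); vehicles 17 ≥ 3; sells firearms or ammunition → Commercial Registration not required.
Sec. 13-3. is a mobile business with no fixed premises → Trade Permit required.
Sec. 13-4. sells firearms or ammunition; is a mobile business with no fixed premises; vehicles 17 ≥ 3 → Standard Permit required.
Sec. 13-5. sells firearms or ammunition; is a mobile business with no fixed premises; vehicles 17 < 21 → Compliance Registration not required.
Sec. 13-6. is a mobile business with no fixed premises; is a franchise of a national chain (not: is a sole proprietorship); vehicles 17 > 7 → Mobile Vendor Authorization not required.
Sec. 13-7. is a franchise of a national chain (not: is a sole proprietorship) → Sole Proprietor Permit not required.
Sec. 13-8. is a franchise of a national chain; does not manufacture goods on the premises → Franchise License not required.
Sec. 13-9. is a franchise of a national chain (not: is a sole proprietorship); is a mobile business with no fixed premises → Trade Registration not required.
Sec. 13-10. is a franchise of a national chain; does not manufacture goods on the premises; is a mobile business with no fixed premises → Standard License not required.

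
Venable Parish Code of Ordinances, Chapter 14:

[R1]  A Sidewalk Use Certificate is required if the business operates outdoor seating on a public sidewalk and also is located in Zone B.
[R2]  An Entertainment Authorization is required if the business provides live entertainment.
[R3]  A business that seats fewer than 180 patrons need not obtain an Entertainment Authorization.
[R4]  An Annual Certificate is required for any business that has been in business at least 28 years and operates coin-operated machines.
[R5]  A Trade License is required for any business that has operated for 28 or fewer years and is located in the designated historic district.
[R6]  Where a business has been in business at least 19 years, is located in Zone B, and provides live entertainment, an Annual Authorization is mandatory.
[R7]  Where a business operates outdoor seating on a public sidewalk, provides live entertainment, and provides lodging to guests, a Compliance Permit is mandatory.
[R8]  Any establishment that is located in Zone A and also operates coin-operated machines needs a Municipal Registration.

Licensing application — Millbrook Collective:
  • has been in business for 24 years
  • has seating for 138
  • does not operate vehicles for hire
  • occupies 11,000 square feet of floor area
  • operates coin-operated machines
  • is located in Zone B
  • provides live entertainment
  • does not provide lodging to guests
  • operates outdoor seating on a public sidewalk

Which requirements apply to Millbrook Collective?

[R1] operates outdoor seating on a public sidewalk; is located in Zone B → Sidewalk Use Certificate required.
[R2] provides live entertainment → Entertainment Authorization required.
[R3] seating 138 < 180 → exempt from Entertainment Authorization.
[R4] years in business 24 < 28; operates coin-operated machines → Annual Certificate not required.
[R5] years in business 24 ≤ 28; is located in Zone B (not: is located in the designated historic district) → Trade License not required.
[R6] years in business 24 ≥ 19; is located in Zone B; provides live entertainment → Annual Authorization required.
[R7] operates outdoor seating on a public sidewalk; provides live entertainment; does not provide lodging to guests → Compliance Permit not required.
[R8] is located in Zone B (not: is located in Zone A); operates coin-operated machines → Municipal Registration not required.

Annual Authorization, Sidewalk Use Certificate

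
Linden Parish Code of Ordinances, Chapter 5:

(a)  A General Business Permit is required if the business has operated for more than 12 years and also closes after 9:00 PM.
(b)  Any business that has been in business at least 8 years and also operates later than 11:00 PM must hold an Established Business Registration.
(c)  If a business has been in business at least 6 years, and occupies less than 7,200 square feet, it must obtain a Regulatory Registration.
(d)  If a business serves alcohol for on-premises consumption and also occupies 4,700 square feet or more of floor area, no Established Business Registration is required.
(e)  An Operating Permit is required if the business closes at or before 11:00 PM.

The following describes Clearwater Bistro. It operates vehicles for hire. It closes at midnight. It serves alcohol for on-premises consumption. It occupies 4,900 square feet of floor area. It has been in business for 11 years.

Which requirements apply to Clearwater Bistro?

(a) years in business 11 ≤ 12; closes midnight, after 9:00 PM → General Business Permit not required.
(b) years in business 11 ≥ 8; closes midnight, after 11:00 PM → Established Business Registration required.
(c) years in business 11 ≥ 6; floor area 4,900 square feet < 7,200 square feet → Regulatory Registration required.
(d) serves alcohol for on-premises consumption; floor area 4,900 square feet ≥ 4,700 square feet → exempt from Established Business Registration.
(e) closes midnight, after 11:00 PM → Operating Permit not required.

Regulatory Registration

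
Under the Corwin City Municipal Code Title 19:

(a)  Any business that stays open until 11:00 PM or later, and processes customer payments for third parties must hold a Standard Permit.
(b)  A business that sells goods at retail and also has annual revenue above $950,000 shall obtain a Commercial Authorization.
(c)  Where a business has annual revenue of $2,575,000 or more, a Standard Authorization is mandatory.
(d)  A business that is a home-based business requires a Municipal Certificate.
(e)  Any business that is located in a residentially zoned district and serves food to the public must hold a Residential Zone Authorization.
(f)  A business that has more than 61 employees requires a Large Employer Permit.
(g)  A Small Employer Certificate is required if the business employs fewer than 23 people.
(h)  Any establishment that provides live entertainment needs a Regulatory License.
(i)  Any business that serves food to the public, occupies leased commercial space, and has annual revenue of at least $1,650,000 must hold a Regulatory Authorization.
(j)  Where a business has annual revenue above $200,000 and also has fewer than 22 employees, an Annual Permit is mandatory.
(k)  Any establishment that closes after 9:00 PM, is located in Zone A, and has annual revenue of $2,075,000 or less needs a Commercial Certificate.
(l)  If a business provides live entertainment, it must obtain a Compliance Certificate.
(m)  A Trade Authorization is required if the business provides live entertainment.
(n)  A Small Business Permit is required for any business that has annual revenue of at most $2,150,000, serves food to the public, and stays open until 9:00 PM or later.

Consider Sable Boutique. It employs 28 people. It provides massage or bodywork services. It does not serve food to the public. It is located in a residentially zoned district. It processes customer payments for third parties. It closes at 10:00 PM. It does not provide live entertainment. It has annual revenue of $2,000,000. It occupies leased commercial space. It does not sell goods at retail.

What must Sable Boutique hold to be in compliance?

None

(a) closes 10:00 PM, at/before 11:00 PM; processes customer payments for third parties → Standard Permit not required.
(b) does not sell goods at retail; revenue $2,000,000 > $950,000 → Commercial Authorization not required.
(c) revenue $2,000,000 < $2,575,000 → Standard Authorization not required.
(d) occupies leased commercial space (not: is a home-based business) → Municipal Certificate not required.
(e) is located in a residentially zoned district; does not serve food to the public → Residential Zone Authorization not required.
(f) employees 28 ≤ 61 → Large Employer Permit not required.
(g) employees 28 ≥ 23 → Small Employer Certificate not required.
(h) does not provide live entertainment → Regulatory License not required.
(i) does not serve food to the public; occupies leased commercial space; revenue $2,000,000 ≥ $1,650,000 → Regulatory Authorization not required.
(j) revenue $2,000,000 > $200,000; employees 28 ≥ 22 → Annual Permit not required.
(k) closes 10:00 PM, after 9:00 PM; is located in a residentially zoned district (not: is located in Zone A); revenue $2,000,000 ≤ $2,075,000 → Commercial Certificate not required.
(l) does not provide live entertainment → Compliance Certificate not required.
(m) does not provide live entertainment → Trade Authorization not required.
(n) revenue $2,000,000 ≤ $2,150,000; does not serve food to the public; closes 10:00 PM, after 9:00 PM → Small Business Permit not required.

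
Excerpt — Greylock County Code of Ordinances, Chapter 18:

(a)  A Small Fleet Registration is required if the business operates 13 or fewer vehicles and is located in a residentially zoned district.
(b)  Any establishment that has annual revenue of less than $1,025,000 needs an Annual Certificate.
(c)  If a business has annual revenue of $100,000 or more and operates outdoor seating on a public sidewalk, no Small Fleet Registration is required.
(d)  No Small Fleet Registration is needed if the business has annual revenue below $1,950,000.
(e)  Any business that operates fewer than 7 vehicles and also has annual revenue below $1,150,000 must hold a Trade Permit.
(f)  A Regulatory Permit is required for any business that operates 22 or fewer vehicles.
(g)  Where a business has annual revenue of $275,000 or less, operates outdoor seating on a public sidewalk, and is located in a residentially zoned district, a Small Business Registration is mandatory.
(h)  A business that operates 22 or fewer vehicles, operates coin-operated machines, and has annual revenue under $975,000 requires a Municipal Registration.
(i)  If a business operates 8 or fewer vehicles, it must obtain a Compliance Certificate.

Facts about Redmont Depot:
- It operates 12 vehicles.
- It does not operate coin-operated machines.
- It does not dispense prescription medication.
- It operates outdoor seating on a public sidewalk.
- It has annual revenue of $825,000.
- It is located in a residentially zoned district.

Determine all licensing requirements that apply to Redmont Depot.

(a) vehicles 12 ≤ 13; is located in a residentially zoned district → Small Fleet Registration required.
(b) revenue $825,000 < $1,025,000 → Annual Certificate required.
(c) revenue $825,000 ≥ $100,000; operates outdoor seating on a public sidewalk → exempt from Small Fleet Registration.
(d) revenue $825,000 < $1,950,000 → exempt from Small Fleet Registration.
(e) vehicles 12 ≥ 7; revenue $825,000 < $1,150,000 → Trade Permit not required.
(f) vehicles 12 ≤ 22 → Regulatory Permit required.
(g) revenue $825,000 > $275,000; operates outdoor seating on a public sidewalk; is located in a residentially zoned district → Small Business Registration not required.
(h) vehicles 12 ≤ 22; does not operate coin-operated machines; revenue $825,000 < $975,000 → Municipal Registration not required.
(i) vehicles 12 > 8 → Compliance Certificate not required.

Annual Certificate, Regulatory Permit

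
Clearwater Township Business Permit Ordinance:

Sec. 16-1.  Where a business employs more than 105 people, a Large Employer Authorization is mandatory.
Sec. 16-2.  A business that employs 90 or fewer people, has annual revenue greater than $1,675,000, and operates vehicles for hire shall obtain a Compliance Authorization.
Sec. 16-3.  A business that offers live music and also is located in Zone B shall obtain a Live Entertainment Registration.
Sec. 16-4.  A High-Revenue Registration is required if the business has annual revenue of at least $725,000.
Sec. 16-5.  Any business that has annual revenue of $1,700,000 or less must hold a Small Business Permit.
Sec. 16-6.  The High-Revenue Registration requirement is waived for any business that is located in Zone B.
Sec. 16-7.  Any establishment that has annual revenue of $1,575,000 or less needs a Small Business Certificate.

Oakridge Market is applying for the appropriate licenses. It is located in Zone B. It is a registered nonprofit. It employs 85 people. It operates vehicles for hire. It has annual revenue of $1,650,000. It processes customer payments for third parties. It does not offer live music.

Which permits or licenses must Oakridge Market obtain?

Small Business Permit

Sec. 16-1. employees 85 ≤ 105 → Large Employer Authorization not required.
Sec. 16-2. employees 85 ≤ 90; revenue $1,650,000 ≤ $1,675,000; operates vehicles for hire → Compliance Authorization not required.
Sec. 16-3. does not offer live music; is located in Zone B → Live Entertainment Registration not required.
Sec. 16-4. revenue $1,650,000 ≥ $725,000 → High-Revenue Registration required.
Sec. 16-5. revenue $1,650,000 ≤ $1,700,000 → Small Business Permit required.
Sec. 16-6. is located in Zone B → exempt from High-Revenue Registration.
Sec. 16-7. revenue $1,650,000 > $1,575,000 → Small Business Certificate not required.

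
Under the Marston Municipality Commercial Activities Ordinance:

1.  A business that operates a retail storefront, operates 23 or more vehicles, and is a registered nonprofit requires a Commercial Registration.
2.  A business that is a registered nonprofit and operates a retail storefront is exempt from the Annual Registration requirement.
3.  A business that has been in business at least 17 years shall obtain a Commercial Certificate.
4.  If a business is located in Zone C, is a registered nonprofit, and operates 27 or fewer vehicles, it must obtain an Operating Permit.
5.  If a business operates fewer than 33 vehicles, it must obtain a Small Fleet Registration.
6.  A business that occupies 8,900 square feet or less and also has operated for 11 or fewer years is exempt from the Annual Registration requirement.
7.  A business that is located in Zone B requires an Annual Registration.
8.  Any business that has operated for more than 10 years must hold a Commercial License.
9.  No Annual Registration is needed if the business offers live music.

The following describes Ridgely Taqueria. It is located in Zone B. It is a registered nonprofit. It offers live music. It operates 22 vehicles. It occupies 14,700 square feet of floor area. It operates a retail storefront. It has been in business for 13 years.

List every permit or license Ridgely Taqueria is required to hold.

Commercial License, Small Fleet Registration

1. operates a retail storefront; vehicles 22 < 23; is a registered nonprofit → Commercial Registration not required.
2. is a registered nonprofit; operates a retail storefront → exempt from Annual Registration.
3. years in business 13 < 17 → Commercial Certificate not required.
4. is located in Zone B (not: is located in Zone C); is a registered nonprofit; vehicles 22 ≤ 27 → Operating Permit not required.
5. vehicles 22 < 33 → Small Fleet Registration required.
6. floor area 14,700 square feet > 8,900 square feet; years in business 13 > 11 → Annual Registration exemption does not apply.
7. is located in Zone B → Annual Registration required.
8. years in business 13 > 10 → Commercial License required.
9. offers live music → exempt from Annual Registration.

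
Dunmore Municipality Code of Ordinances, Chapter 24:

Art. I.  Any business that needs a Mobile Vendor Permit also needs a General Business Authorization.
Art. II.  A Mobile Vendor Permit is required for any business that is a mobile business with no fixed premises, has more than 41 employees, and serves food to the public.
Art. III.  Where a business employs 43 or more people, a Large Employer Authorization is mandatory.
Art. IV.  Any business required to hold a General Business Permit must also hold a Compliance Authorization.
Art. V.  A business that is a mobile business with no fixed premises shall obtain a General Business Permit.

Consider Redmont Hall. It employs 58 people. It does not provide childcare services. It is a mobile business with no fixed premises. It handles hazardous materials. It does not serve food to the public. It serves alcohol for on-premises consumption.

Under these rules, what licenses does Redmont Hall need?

Art. I. Mobile Vendor Permit is not required → no effect.
Art. II. is a mobile business with no fixed premises; employees 58 > 41; does not serve food to the public → Mobile Vendor Permit not required.
Art. III. employees 58 ≥ 43 → Large Employer Authorization required.
Art. IV. General Business Permit is required → Compliance Authorization also required.
Art. V. is a mobile business with no fixed premises → General Business Permit required.

Compliance Authorization, General Business Permit, Large Employer Authorization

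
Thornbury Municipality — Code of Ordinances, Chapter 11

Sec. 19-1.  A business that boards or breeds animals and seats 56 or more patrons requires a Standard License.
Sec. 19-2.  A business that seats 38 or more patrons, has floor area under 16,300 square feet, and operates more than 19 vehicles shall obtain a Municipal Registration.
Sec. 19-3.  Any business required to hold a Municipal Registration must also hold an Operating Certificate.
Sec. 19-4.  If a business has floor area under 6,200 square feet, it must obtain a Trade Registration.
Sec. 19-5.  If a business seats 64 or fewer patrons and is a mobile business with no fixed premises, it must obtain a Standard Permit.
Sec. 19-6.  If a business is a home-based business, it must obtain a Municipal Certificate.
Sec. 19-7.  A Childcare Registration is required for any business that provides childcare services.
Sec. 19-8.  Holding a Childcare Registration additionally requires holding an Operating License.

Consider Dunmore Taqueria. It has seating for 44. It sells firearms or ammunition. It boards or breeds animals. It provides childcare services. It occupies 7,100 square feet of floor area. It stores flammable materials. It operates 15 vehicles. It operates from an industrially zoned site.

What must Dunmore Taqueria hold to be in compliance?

Sec. 19-1. boards or breeds animals; seating 44 < 56 → Standard License not required.
Sec. 19-2. seating 44 ≥ 38; floor area 7,100 square feet < 16,300 square feet; vehicles 15 ≤ 19 → Municipal Registration not required.
Sec. 19-3. Municipal Registration is not required → no effect.
Sec. 19-4. floor area 7,100 square feet ≥ 6,200 square feet → Trade Registration not required.
Sec. 19-5. seating 44 ≤ 64; operates from an industrially zoned site (not: is a mobile business with no fixed premises) → Standard Permit not required.
Sec. 19-6. operates from an industrially zoned site (not: is a home-based business) → Municipal Certificate not required.
Sec. 19-7. provides childcare services → Childcare Registration required.
Sec. 19-8. Childcare Registration is required → Operating License also required.

Childcare Registration, Operating License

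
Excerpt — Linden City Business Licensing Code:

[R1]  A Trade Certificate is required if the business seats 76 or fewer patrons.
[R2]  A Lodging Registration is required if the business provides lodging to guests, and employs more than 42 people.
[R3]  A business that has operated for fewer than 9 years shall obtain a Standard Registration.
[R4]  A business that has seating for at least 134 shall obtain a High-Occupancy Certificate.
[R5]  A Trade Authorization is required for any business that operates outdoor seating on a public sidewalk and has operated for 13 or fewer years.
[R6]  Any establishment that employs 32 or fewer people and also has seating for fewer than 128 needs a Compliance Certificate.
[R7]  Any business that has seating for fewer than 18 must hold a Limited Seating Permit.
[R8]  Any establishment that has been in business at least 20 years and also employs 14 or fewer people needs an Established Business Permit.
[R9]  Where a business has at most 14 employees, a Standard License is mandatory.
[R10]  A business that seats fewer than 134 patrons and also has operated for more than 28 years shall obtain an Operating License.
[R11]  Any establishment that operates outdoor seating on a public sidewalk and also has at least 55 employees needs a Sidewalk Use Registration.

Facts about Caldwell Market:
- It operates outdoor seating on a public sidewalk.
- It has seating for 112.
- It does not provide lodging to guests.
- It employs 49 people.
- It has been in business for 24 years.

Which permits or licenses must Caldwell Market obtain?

[R1] seating 112 > 76 → Trade Certificate not required.
[R2] does not provide lodging to guests; employees 49 > 42 → Lodging Registration not required.
[R3] years in business 24 ≥ 9 → Standard Registration not required.
[R4] seating 112 < 134 → High-Occupancy Certificate not required.
[R5] operates outdoor seating on a public sidewalk; years in business 24 > 13 → Trade Authorization not required.
[R6] employees 49 > 32; seating 112 < 128 → Compliance Certificate not required.
[R7] seating 112 ≥ 18 → Limited Seating Permit not required.
[R8] years in business 24 ≥ 20; employees 49 > 14 → Established Business Permit not required.
[R9] employees 49 > 14 → Standard License not required.
[R10] seating 112 < 134; years in business 24 ≤ 28 → Operating License not required.
[R11] operates outdoor seating on a public sidewalk; employees 49 < 55 → Sidewalk Use Registration not required.

None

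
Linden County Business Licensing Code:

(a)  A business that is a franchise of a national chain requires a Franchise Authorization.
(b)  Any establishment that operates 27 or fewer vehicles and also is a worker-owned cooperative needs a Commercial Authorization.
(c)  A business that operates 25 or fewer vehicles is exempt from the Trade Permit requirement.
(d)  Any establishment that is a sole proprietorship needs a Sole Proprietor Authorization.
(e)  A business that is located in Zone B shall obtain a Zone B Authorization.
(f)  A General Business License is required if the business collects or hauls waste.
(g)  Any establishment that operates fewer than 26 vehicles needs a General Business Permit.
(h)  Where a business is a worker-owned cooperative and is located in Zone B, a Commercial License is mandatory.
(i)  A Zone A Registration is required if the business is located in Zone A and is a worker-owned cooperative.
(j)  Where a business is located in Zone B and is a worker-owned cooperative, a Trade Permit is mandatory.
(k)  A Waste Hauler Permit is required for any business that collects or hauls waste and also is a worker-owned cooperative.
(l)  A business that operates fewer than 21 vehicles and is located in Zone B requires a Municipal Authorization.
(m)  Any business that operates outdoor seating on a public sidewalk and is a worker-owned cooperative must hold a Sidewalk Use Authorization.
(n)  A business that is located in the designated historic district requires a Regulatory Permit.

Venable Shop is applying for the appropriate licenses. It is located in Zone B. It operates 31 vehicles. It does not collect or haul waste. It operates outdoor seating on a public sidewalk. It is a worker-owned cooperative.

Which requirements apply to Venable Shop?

(a) is a worker-owned cooperative (not: is a franchise of a national chain) → Franchise Authorization not required.
(b) vehicles 31 > 27; is a worker-owned cooperative → Commercial Authorization not required.
(c) vehicles 31 > 25 → Trade Permit exemption does not apply.
(d) is a worker-owned cooperative (not: is a sole proprietorship) → Sole Proprietor Authorization not required.
(e) is located in Zone B → Zone B Authorization required.
(f) does not collect or haul waste → General Business License not required.
(g) vehicles 31 ≥ 26 → General Business Permit not required.
(h) is a worker-owned cooperative; is located in Zone B → Commercial License required.
(i) is located in Zone B (not: is located in Zone A); is a worker-owned cooperative → Zone A Registration not required.
(j) is located in Zone B; is a worker-owned cooperative → Trade Permit required.
(k) does not collect or haul waste; is a worker-owned cooperative → Waste Hauler Permit not required.
(l) vehicles 31 ≥ 21; is located in Zone B → Municipal Authorization not required.
(m) operates outdoor seating on a public sidewalk; is a worker-owned cooperative → Sidewalk Use Authorization required.
(n) is located in Zone B (not: is located in the designated historic district) → Regulatory Permit not required.

Commercial License, Sidewalk Use Authorization, Trade Permit, Zone B Authorization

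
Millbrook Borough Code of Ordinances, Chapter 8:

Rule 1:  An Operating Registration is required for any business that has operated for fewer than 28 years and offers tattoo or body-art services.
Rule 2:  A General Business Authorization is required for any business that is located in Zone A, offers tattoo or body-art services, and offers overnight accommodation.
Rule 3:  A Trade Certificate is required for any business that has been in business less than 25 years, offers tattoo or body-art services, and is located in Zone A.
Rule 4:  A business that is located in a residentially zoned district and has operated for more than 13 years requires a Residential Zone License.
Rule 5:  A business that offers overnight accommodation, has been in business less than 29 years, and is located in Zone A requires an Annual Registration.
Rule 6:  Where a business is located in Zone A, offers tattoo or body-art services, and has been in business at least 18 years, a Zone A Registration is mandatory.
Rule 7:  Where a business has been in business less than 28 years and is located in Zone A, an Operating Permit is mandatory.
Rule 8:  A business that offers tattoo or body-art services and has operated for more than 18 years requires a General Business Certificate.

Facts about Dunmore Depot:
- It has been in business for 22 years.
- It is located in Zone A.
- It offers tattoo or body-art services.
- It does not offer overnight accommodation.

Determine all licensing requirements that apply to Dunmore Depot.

General Business Certificate, Operating Permit, Operating Registration, Trade Certificate, Zone A Registration

Rule 1: years in business 22 < 28; offers tattoo or body-art services → Operating Registration required.
Rule 2: is located in Zone A; offers tattoo or body-art services; does not offer overnight accommodation → General Business Authorization not required.
Rule 3: years in business 22 < 25; offers tattoo or body-art services; is located in Zone A → Trade Certificate required.
Rule 4: is located in Zone A (not: is located in a residentially zoned district); years in business 22 > 13 → Residential Zone License not required.
Rule 5: does not offer overnight accommodation; years in business 22 < 29; is located in Zone A → Annual Registration not required.
Rule 6: is located in Zone A; offers tattoo or body-art services; years in business 22 ≥ 18 → Zone A Registration required.
Rule 7: years in business 22 < 28; is located in Zone A → Operating Permit required.
Rule 8: offers tattoo or body-art services; years in business 22 > 18 → General Business Certificate required.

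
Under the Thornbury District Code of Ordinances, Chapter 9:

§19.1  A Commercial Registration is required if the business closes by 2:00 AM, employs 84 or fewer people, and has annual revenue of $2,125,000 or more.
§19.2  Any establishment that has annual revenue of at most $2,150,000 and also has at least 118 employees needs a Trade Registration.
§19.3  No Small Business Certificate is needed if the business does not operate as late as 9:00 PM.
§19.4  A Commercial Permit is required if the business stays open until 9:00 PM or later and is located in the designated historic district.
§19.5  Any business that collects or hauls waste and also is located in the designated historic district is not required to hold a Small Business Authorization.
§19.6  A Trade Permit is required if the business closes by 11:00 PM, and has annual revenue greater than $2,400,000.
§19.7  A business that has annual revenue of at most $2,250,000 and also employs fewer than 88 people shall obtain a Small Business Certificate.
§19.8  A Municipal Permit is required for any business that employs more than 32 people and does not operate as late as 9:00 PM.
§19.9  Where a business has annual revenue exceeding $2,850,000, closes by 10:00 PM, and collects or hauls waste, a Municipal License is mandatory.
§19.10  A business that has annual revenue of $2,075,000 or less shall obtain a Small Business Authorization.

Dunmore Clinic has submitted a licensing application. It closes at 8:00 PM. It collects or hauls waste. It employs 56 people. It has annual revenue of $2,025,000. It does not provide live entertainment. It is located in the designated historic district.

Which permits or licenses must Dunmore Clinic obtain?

Municipal Permit

§19.1 closes 8:00 PM, at/before 2:00 AM; employees 56 ≤ 84; revenue $2,025,000 < $2,125,000 → Commercial Registration not required.
§19.2 revenue $2,025,000 ≤ $2,150,000; employees 56 < 118 → Trade Registration not required.
§19.3 closes 8:00 PM, at/before 9:00 PM → exempt from Small Business Certificate.
§19.4 closes 8:00 PM, at/before 9:00 PM; is located in the designated historic district → Commercial Permit not required.
§19.5 collects or hauls waste; is located in the designated historic district → exempt from Small Business Authorization.
§19.6 closes 8:00 PM, at/before 11:00 PM; revenue $2,025,000 ≤ $2,400,000 → Trade Permit not required.
§19.7 revenue $2,025,000 ≤ $2,250,000; employees 56 < 88 → Small Business Certificate required.
§19.8 employees 56 > 32; closes 8:00 PM, at/before 9:00 PM → Municipal Permit required.
§19.9 revenue $2,025,000 ≤ $2,850,000; closes 8:00 PM, at/before 10:00 PM; collects or hauls waste → Municipal License not required.
§19.10 revenue $2,025,000 ≤ $2,075,000 → Small Business Authorization required.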